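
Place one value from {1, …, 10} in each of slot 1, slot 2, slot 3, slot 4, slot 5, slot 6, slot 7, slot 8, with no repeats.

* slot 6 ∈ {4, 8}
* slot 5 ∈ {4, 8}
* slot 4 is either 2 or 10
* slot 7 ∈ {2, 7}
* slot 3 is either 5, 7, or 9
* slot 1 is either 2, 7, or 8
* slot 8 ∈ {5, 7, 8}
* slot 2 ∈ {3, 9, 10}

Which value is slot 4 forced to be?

10

The 8 variables draw from only 8 values {2, 3, 4, 5, 7, 8, 9, 10}, so each is used; only slot 2 can be 3, hence slot 2 = 3.
The 7 still-open variables draw from only 7 values {2, 4, 5, 7, 8, 9, 10}, so each is used; only slot 3 can be 9, hence slot 3 = 9.
Among the 6 still-open variables, 5 fits only slot 8 (and all 6 values in {2, 4, 5, 7, 8, 10} must be used), so slot 8 = 5.
The 5 still-open variables together cover exactly {2, 4, 7, 8, 10} — 5 values for 5 variables — and 10 appears only in slot 4's list, so slot 4 = 10.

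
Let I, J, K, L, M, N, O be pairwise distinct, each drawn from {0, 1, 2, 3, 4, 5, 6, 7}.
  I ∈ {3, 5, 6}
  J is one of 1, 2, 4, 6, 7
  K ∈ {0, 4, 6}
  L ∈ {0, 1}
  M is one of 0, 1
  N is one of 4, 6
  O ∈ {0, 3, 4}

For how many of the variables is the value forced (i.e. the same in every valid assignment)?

The 2 variables L and M are confined to {0, 1}, which locks those values in; drop them from J, K, O.
The 2 variables K and N are confined to {4, 6}, which locks those values in; drop them from I, J, O.
O has just one choice, so O = 3. So I can't be 3.
I must be 5 (only option left).
Determined: I=5, O=3. The other variables each still have more than one consistent value. That makes 2.

2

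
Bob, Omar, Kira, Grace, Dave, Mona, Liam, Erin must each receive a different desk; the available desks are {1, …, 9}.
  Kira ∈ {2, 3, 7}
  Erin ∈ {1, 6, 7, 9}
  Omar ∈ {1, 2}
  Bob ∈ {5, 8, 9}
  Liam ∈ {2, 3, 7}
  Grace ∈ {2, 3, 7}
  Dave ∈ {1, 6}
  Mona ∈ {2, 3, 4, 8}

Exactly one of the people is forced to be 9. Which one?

Kira, Grace, Liam share exactly the 3 values {2, 3, 7}; by pigeonhole those values go to them, so strike 2, 3, 7 from Omar, Mona, Erin.
That leaves Omar = 1. Eliminate 1 elsewhere: Dave, Erin.
Dave has just one choice, so Dave = 6. So Erin can't be 6.
So 9 goes to Erin.

Erin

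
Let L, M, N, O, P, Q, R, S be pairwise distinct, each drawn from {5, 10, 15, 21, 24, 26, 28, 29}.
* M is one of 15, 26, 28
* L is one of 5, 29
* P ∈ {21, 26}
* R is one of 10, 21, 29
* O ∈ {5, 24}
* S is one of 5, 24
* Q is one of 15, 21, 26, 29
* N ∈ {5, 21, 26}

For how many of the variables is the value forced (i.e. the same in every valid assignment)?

4

The 8 variables together cover exactly {5, 10, 15, 21, 24, 26, 28, 29} — 8 values for 8 variables — and 10 appears only in R's list, so R = 10.
The 7 still-open variables draw from only 7 values {5, 15, 21, 24, 26, 28, 29}, so each is used; only M can be 28, hence M = 28.
The 6 still-open variables together cover exactly {5, 15, 21, 24, 26, 29} — 6 values for 6 variables — and 15 appears only in Q's list, so Q = 15.
Among the 5 still-open variables, 29 fits only L (and all 5 values in {5, 21, 24, 26, 29} must be used), so L = 29.
The 2 variables O and S are confined to {5, 24}, which locks those values in; drop them from N.
Determined: L=29, M=28, Q=15, R=10. The other variables each still have more than one consistent value. That makes 4.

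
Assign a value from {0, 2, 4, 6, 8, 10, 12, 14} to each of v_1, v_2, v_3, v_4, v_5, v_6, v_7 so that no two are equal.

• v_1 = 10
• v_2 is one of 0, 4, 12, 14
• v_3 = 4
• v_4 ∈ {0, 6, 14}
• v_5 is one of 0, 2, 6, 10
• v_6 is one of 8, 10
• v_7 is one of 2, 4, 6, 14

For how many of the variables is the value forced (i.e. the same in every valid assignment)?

v_1 has just one choice, so v_1 = 10. So v_5, v_6 can't be 10.
v_3 must be 4 (only option left). Strike 4 from v_2, v_7.
v_6's domain is down to {8}, so v_6 = 8.
Determined: v_1=10, v_3=4, v_6=8. The other variables each still have more than one consistent value. That makes 3.

3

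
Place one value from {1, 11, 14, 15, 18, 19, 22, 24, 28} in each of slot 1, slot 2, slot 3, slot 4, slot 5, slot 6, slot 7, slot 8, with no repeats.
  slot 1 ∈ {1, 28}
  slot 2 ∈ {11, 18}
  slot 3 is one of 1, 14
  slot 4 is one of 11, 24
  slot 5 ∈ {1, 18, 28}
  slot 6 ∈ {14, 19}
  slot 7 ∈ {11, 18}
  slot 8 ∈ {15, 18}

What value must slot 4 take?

24

The 8 variables draw from only 8 values {1, 11, 14, 15, 18, 19, 24, 28}, so each is used; only slot 8 can be 15, hence slot 8 = 15.
Among the 7 still-open variables, 19 fits only slot 6 (and all 7 values in {1, 11, 14, 18, 19, 24, 28} must be used), so slot 6 = 19.
The 6 still-open variables together cover exactly {1, 11, 14, 18, 24, 28} — 6 values for 6 variables — and 14 appears only in slot 3's list, so slot 3 = 14.
Among the 5 still-open variables, 24 fits only slot 4 (and all 5 values in {1, 11, 18, 24, 28} must be used), so slot 4 = 24.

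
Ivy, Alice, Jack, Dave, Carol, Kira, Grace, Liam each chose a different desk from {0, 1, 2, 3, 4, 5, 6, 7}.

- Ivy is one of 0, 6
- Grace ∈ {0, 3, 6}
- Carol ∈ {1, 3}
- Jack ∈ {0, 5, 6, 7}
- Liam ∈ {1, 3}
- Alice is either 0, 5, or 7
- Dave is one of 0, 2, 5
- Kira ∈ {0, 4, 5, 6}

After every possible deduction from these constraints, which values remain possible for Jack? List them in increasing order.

5, 7

The 8 variables together cover exactly {0, 1, 2, 3, 4, 5, 6, 7} — 8 values for 8 variables — and 2 appears only in Dave's list, so Dave = 2.
The 7 still-open variables together cover exactly {0, 1, 3, 4, 5, 6, 7} — 7 values for 7 variables — and 4 appears only in Kira's list, so Kira = 4.
Carol and Liam between them cover only {1, 3} — a naked pair. Remove those values from Grace.
Ivy and Grace between them cover only {0, 6} — a naked pair. Remove those values from Alice, Jack.
No further eliminations apply; Jack can still be any of 5, 7.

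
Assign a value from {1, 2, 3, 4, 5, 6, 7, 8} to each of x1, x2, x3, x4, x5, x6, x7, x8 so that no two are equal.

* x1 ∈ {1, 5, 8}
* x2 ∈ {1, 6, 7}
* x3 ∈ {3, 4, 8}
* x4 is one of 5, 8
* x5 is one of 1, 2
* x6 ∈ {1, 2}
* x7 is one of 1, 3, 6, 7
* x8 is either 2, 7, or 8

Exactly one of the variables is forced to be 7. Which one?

The 8 variables together cover exactly {1, 2, 3, 4, 5, 6, 7, 8} — 8 values for 8 variables — and 4 appears only in x3's list, so x3 = 4.
The 7 still-open variables draw from only 7 values {1, 2, 3, 5, 6, 7, 8}, so each is used; only x7 can be 3, hence x7 = 3.
The 6 still-open variables together cover exactly {1, 2, 5, 6, 7, 8} — 6 values for 6 variables — and 6 appears only in x2's list, so x2 = 6.
The 5 still-open variables together cover exactly {1, 2, 5, 7, 8} — 5 values for 5 variables — and 7 appears only in x8's list, so x8 = 7.

x8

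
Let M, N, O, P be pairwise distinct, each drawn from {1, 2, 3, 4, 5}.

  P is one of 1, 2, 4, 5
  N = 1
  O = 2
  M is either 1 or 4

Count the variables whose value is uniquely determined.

4

N has just one choice, so N = 1. Eliminate 1 elsewhere: M, P.
O must be 2 (only option left). Eliminate 2 elsewhere: P.
M has just one choice, so M = 4. Eliminate 4 elsewhere: P.
P has just one choice, so P = 5.
Every variable is fixed: M=4, N=1, O=2, P=5. That makes 4.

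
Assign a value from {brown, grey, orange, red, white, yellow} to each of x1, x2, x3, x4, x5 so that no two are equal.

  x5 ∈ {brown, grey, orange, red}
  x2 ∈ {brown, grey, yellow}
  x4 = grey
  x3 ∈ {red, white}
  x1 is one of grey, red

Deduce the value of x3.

white

x4 must be grey (only option left). So x1, x2, x5 can't be grey.
That leaves x1 = red. Strike red from x3, x5.
So x3 = white.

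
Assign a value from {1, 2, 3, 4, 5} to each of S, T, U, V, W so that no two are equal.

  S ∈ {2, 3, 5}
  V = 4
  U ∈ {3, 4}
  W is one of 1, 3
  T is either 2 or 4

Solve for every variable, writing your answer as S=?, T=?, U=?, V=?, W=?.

S=5, T=2, U=3, V=4, W=1

V must be 4 (only option left). Eliminate 4 elsewhere: T, U.
That leaves T = 2. Strike 2 from S.
U must be 3 (only option left). So S, W can't be 3.
W has just one choice, so W = 1.
S's domain is down to {5}, so S = 5.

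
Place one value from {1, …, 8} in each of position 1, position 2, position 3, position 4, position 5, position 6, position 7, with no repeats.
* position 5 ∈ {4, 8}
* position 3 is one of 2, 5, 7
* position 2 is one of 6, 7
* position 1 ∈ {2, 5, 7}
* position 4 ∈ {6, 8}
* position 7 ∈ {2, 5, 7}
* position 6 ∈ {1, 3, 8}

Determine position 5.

The 3 variables position 1, position 3, position 7 are confined to {2, 5, 7}, which locks those values in; drop them from position 2.
position 2 must be 6 (only option left). So position 4 can't be 6.
That leaves position 4 = 8. So position 5, position 6 can't be 8.
So position 5 = 4.

4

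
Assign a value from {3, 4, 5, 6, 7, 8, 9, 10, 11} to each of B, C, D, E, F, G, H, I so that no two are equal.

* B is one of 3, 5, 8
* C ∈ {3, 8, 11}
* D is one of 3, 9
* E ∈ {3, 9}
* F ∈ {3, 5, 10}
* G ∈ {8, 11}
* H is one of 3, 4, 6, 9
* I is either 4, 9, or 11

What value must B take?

5

The 8 variables together cover exactly {3, 4, 5, 6, 8, 9, 10, 11} — 8 values for 8 variables — and 6 appears only in H's list, so H = 6.
The 7 still-open variables draw from only 7 values {3, 4, 5, 8, 9, 10, 11}, so each is used; only I can be 4, hence I = 4.
The 6 still-open variables draw from only 6 values {3, 5, 8, 9, 10, 11}, so each is used; only F can be 10, hence F = 10.
The 5 still-open variables draw from only 5 values {3, 5, 8, 9, 11}, so each is used; only B can be 5, hence B = 5.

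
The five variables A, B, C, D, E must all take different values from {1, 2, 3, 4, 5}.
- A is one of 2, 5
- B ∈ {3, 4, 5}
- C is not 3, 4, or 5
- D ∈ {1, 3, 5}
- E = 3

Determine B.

E must be 3 (only option left). Remove 3 from B, D.
The 4 still-open variables draw from only 4 values {1, 2, 4, 5}, so each is used; only B can be 4, hence B = 4.

4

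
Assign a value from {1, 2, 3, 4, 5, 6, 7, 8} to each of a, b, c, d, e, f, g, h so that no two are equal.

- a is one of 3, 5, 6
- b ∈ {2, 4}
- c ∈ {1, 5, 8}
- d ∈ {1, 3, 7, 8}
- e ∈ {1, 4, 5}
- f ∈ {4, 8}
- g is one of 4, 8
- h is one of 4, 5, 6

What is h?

6

Among the 8 variables, 2 fits only b (and all 8 values in {1, 2, 3, 4, 5, 6, 7, 8} must be used), so b = 2.
The 7 still-open variables draw from only 7 values {1, 3, 4, 5, 6, 7, 8}, so each is used; only d can be 7, hence d = 7.
The 6 still-open variables draw from only 6 values {1, 3, 4, 5, 6, 8}, so each is used; only a can be 3, hence a = 3.
The 5 still-open variables together cover exactly {1, 4, 5, 6, 8} — 5 values for 5 variables — and 6 appears only in h's list, so h = 6.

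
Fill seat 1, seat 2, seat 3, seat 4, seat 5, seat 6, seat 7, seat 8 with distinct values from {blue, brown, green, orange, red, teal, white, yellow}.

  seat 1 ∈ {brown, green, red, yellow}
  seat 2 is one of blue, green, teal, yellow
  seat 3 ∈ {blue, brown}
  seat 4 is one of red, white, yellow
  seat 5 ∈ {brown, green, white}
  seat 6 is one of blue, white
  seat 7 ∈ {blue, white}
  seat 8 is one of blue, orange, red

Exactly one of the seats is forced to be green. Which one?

seat 5

Among the 8 variables, orange fits only seat 8 (and all 8 values in {blue, brown, green, orange, red, teal, white, yellow} must be used), so seat 8 = orange.
The 7 still-open variables together cover exactly {blue, brown, green, red, teal, white, yellow} — 7 values for 7 variables — and teal appears only in seat 2's list, so seat 2 = teal.
seat 6 and seat 7 share exactly the 2 values {blue, white}; by pigeonhole those values go to them, so strike blue, white from seat 3, seat 4, seat 5.
seat 3's domain is down to {brown}, so seat 3 = brown. So seat 1, seat 5 can't be brown.
So green goes to seat 5.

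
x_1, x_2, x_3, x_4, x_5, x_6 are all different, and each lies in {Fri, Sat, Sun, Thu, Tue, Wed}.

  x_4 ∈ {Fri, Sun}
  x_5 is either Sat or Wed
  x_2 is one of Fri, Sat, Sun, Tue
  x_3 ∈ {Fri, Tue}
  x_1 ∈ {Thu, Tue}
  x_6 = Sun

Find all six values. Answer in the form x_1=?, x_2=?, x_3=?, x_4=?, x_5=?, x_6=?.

x_6 has just one choice, so x_6 = Sun. So x_2, x_4 can't be Sun.
x_4's domain is down to {Fri}, so x_4 = Fri. So x_2, x_3 can't be Fri.
x_3 must be Tue (only option left). Remove Tue from x_1, x_2.
x_1's domain is down to {Thu}, so x_1 = Thu.
That leaves x_2 = Sat. Remove Sat from x_5.
x_5's domain is down to {Wed}, so x_5 = Wed.

x_1=Thu, x_2=Sat, x_3=Tue, x_4=Fri, x_5=Wed, x_6=Sun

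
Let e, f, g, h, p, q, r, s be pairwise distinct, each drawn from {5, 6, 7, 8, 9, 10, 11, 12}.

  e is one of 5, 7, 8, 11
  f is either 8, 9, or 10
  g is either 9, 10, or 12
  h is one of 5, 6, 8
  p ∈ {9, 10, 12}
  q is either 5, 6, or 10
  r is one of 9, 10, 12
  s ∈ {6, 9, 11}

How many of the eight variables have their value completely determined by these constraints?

The 8 variables draw from only 8 values {5, 6, 7, 8, 9, 10, 11, 12}, so each is used; only e can be 7, hence e = 7.
Among the 7 still-open variables, 11 fits only s (and all 7 values in {5, 6, 8, 9, 10, 11, 12} must be used), so s = 11.
The 3 variables g, p, r are confined to {9, 10, 12}, which locks those values in; drop them from f, q.
f has just one choice, so f = 8. So h can't be 8.
Determined: e=7, f=8, s=11. The other variables each still have more than one consistent value. That makes 3.

3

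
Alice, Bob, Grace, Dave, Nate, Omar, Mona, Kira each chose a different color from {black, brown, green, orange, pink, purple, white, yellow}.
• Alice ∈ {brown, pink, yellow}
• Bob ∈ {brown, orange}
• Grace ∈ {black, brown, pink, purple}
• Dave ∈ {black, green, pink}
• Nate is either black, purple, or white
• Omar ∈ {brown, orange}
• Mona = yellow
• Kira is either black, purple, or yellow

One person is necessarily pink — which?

Alice

Mona has just one choice, so Mona = yellow. Eliminate yellow elsewhere: Alice, Kira.
The 7 still-open variables draw from only 7 values {black, brown, green, orange, pink, purple, white}, so each is used; only Dave can be green, hence Dave = green.
The 6 still-open variables draw from only 6 values {black, brown, orange, pink, purple, white}, so each is used; only Nate can be white, hence Nate = white.
Bob and Omar share exactly the 2 values {brown, orange}; by pigeonhole those values go to them, so strike brown, orange from Alice, Grace.
So pink goes to Alice.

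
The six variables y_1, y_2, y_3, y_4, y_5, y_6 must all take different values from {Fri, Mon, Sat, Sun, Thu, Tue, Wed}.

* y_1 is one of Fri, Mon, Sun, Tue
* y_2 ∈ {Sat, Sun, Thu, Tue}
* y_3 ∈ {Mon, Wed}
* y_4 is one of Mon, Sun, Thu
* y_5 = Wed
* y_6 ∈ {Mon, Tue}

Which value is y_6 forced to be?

y_5 must be Wed (only option left). Eliminate Wed elsewhere: y_3.
y_3 has just one choice, so y_3 = Mon. Remove Mon from y_1, y_4, y_6.
So y_6 = Tue.

Tue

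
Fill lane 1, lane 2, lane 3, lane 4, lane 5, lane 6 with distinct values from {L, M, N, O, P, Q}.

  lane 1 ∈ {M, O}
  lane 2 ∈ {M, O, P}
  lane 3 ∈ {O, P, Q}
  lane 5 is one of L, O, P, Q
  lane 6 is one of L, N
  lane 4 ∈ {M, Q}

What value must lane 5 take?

L

The 6 variables draw from only 6 values {L, M, N, O, P, Q}, so each is used; only lane 6 can be N, hence lane 6 = N.
The 5 still-open variables together cover exactly {L, M, O, P, Q} — 5 values for 5 variables — and L appears only in lane 5's list, so lane 5 = L.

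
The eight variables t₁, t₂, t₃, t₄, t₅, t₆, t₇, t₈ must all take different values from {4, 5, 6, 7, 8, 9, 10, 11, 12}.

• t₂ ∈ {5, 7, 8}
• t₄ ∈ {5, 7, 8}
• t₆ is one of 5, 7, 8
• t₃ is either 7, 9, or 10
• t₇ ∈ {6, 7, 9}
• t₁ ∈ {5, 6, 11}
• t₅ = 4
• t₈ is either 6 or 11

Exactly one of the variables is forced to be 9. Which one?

t₇

t₅ must be 4 (only option left).
Among the 7 still-open variables, 10 fits only t₃ (and all 7 values in {5, 6, 7, 8, 9, 10, 11} must be used), so t₃ = 10.
The 6 still-open variables draw from only 6 values {5, 6, 7, 8, 9, 11}, so each is used; only t₇ can be 9, hence t₇ = 9.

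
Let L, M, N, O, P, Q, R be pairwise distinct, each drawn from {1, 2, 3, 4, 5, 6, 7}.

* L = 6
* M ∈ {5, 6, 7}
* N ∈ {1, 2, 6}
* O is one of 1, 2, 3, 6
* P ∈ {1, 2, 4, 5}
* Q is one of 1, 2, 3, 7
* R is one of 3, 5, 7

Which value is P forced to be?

4

L's domain is down to {6}, so L = 6. Remove 6 from M, N, O.
The 6 still-open variables together cover exactly {1, 2, 3, 4, 5, 7} — 6 values for 6 variables — and 4 appears only in P's list, so P = 4.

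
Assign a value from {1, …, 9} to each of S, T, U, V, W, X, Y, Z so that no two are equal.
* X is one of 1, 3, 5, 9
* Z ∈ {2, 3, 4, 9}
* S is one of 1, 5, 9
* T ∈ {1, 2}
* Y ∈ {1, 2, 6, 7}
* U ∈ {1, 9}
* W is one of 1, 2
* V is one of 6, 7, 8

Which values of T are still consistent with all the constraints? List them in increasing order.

T and W between them cover only {1, 2} — a naked pair. Remove those values from S, U, X, Y, Z.
That leaves U = 9. Eliminate 9 elsewhere: S, X, Z.
S must be 5 (only option left). Strike 5 from X.
X has just one choice, so X = 3. Eliminate 3 elsewhere: Z.
Z's domain is down to {4}, so Z = 4.
No further eliminations apply; T can still be any of 1, 2.

1, 2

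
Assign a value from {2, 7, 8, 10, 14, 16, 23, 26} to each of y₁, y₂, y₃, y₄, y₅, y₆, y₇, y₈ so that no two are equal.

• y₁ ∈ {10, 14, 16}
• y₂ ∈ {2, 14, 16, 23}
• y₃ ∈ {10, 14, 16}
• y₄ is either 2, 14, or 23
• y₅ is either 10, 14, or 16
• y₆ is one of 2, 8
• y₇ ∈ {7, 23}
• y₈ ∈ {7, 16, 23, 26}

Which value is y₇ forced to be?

Among the 8 variables, 8 fits only y₆ (and all 8 values in {2, 7, 8, 10, 14, 16, 23, 26} must be used), so y₆ = 8.
Among the 7 still-open variables, 26 fits only y₈ (and all 7 values in {2, 7, 10, 14, 16, 23, 26} must be used), so y₈ = 26.
Among the 6 still-open variables, 7 fits only y₇ (and all 6 values in {2, 7, 10, 14, 16, 23} must be used), so y₇ = 7.

7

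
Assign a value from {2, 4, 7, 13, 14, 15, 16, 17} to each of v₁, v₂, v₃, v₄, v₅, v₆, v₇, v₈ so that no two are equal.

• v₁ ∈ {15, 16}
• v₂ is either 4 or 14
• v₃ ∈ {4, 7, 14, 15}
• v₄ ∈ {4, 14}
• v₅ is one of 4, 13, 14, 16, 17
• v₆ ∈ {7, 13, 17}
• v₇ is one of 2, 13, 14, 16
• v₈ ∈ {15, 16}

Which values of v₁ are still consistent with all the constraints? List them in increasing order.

Among the 8 variables, 2 fits only v₇ (and all 8 values in {2, 4, 7, 13, 14, 15, 16, 17} must be used), so v₇ = 2.
v₁ and v₈ between them cover only {15, 16} — a naked pair. Remove those values from v₃, v₅.
v₂ and v₄ share exactly the 2 values {4, 14}; by pigeonhole those values go to them, so strike 4, 14 from v₃, v₅.
That leaves v₃ = 7. So v₆ can't be 7.
No further eliminations apply; v₁ can still be any of 15, 16.

15, 16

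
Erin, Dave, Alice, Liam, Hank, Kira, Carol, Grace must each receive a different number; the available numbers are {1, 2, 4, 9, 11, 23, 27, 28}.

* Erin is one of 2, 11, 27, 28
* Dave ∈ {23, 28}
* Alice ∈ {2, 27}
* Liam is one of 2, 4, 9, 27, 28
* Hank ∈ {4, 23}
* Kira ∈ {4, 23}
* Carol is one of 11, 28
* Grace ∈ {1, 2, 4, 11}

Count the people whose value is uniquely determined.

4

Among the 8 variables, 1 fits only Grace (and all 8 values in {1, 2, 4, 9, 11, 23, 27, 28} must be used), so Grace = 1.
The 7 still-open variables draw from only 7 values {2, 4, 9, 11, 23, 27, 28}, so each is used; only Liam can be 9, hence Liam = 9.
The 2 variables Hank and Kira are confined to {4, 23}, which locks those values in; drop them from Dave.
Dave has just one choice, so Dave = 28. Eliminate 28 elsewhere: Erin, Carol.
That leaves Carol = 11. Strike 11 from Erin.
Determined: Dave=28, Liam=9, Carol=11, Grace=1. The other people each still have more than one consistent value. That makes 4.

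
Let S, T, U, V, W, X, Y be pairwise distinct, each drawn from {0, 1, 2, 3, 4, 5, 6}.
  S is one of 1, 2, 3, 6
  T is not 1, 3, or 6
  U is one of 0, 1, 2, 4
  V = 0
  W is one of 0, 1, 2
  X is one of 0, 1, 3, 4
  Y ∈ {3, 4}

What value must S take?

6

V must be 0 (only option left). Strike 0 from T, U, W, X.
The 6 still-open variables draw from only 6 values {1, 2, 3, 4, 5, 6}, so each is used; only T can be 5, hence T = 5.
The 5 still-open variables draw from only 5 values {1, 2, 3, 4, 6}, so each is used; only S can be 6, hence S = 6.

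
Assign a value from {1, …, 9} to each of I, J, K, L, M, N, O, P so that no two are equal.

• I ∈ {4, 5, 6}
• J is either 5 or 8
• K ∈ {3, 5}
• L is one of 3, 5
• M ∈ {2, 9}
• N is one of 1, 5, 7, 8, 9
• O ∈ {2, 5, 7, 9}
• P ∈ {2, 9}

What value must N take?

1

K and L share exactly the 2 values {3, 5}; by pigeonhole those values go to them, so strike 3, 5 from I, J, N, O.
J's domain is down to {8}, so J = 8. Eliminate 8 elsewhere: N.
M and P share exactly the 2 values {2, 9}; by pigeonhole those values go to them, so strike 2, 9 from N, O.
O must be 7 (only option left). Strike 7 from N.
So N = 1.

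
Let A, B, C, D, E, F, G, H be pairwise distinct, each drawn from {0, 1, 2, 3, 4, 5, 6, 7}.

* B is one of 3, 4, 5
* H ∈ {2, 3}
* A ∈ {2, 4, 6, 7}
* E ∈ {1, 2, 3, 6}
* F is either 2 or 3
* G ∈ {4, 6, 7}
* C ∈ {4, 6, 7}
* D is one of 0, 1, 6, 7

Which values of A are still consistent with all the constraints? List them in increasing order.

4, 6, 7

The 8 variables draw from only 8 values {0, 1, 2, 3, 4, 5, 6, 7}, so each is used; only D can be 0, hence D = 0.
The 7 still-open variables draw from only 7 values {1, 2, 3, 4, 5, 6, 7}, so each is used; only E can be 1, hence E = 1.
Among the 6 still-open variables, 5 fits only B (and all 6 values in {2, 3, 4, 5, 6, 7} must be used), so B = 5.
The 2 variables F and H are confined to {2, 3}, which locks those values in; drop them from A.
No further eliminations apply; A can still be any of 4, 6, 7.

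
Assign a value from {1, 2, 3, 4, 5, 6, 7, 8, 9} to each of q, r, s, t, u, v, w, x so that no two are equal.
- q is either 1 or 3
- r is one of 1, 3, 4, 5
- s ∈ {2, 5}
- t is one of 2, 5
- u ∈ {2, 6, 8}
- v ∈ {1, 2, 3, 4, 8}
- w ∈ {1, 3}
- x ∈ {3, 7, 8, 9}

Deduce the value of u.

q and w between them cover only {1, 3} — a naked pair. Remove those values from r, v, x.
s and t share exactly the 2 values {2, 5}; by pigeonhole those values go to them, so strike 2, 5 from r, u, v.
r must be 4 (only option left). So v can't be 4.
v's domain is down to {8}, so v = 8. Remove 8 from u, x.
So u = 6.

6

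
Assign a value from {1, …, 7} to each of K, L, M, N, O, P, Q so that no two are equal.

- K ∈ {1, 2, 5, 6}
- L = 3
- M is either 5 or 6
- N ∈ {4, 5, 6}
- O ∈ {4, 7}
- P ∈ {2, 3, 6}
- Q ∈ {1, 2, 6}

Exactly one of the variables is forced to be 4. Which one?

N

L must be 3 (only option left). Remove 3 from P.
The 6 still-open variables together cover exactly {1, 2, 4, 5, 6, 7} — 6 values for 6 variables — and 7 appears only in O's list, so O = 7.
Among the 5 still-open variables, 4 fits only N (and all 5 values in {1, 2, 4, 5, 6} must be used), so N = 4.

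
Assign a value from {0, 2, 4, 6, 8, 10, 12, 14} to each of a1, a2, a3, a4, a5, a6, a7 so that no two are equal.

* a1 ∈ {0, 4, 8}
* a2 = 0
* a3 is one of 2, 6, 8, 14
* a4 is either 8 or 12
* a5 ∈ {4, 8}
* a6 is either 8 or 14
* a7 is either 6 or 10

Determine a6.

a2 has just one choice, so a2 = 0. So a1 can't be 0.
a1 and a5 between them cover only {4, 8} — a naked pair. Remove those values from a3, a4, a6.
So a6 = 14.

14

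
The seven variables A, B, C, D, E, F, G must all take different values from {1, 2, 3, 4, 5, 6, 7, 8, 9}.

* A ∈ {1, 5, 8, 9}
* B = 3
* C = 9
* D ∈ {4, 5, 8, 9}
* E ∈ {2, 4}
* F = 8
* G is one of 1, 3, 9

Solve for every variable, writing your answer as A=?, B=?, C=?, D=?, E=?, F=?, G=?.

A=5, B=3, C=9, D=4, E=2, F=8, G=1

B has just one choice, so B = 3. Remove 3 from G.
C must be 9 (only option left). Remove 9 from A, D, G.
That leaves F = 8. So A, D can't be 8.
G must be 1 (only option left). Strike 1 from A.
A's domain is down to {5}, so A = 5. Eliminate 5 elsewhere: D.
That leaves D = 4. Strike 4 from E.
E must be 2 (only option left).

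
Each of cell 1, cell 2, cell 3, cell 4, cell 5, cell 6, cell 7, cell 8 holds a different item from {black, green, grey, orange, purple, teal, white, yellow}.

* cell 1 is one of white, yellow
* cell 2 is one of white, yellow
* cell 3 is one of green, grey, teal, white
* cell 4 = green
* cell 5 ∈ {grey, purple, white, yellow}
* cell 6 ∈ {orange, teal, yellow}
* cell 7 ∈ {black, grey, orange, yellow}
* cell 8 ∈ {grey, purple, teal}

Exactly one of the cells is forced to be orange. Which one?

cell 6

cell 4's domain is down to {green}, so cell 4 = green. Remove green from cell 3.
Among the 7 still-open variables, black fits only cell 7 (and all 7 values in {black, grey, orange, purple, teal, white, yellow} must be used), so cell 7 = black.
The 6 still-open variables together cover exactly {grey, orange, purple, teal, white, yellow} — 6 values for 6 variables — and orange appears only in cell 6's list, so cell 6 = orange.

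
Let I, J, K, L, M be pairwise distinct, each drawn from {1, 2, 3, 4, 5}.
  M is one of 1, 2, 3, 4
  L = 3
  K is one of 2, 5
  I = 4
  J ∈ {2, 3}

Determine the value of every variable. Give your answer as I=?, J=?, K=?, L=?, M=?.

I's domain is down to {4}, so I = 4. Strike 4 from M.
That leaves L = 3. Remove 3 from J, M.
J has just one choice, so J = 2. Strike 2 from K, M.
That leaves K = 5.
M's domain is down to {1}, so M = 1.

I=4, J=2, K=5, L=3, M=1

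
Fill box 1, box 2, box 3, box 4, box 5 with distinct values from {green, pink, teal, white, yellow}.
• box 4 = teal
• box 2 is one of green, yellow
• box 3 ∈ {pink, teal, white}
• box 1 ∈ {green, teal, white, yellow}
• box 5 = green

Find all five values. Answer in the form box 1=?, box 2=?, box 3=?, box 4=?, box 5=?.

box 4 must be teal (only option left). Remove teal from box 1, box 3.
box 5 must be green (only option left). Strike green from box 1, box 2.
box 2 must be yellow (only option left). Strike yellow from box 1.
That leaves box 1 = white. Remove white from box 3.
box 3 must be pink (only option left).

box 1=white, box 2=yellow, box 3=pink, box 4=teal, box 5=green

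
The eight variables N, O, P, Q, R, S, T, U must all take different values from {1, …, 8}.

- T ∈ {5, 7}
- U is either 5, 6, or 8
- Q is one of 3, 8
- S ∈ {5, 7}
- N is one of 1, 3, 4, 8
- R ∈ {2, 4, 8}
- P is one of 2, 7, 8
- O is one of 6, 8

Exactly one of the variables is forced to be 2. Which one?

Among the 8 variables, 1 fits only N (and all 8 values in {1, 2, 3, 4, 5, 6, 7, 8} must be used), so N = 1.
The 7 still-open variables draw from only 7 values {2, 3, 4, 5, 6, 7, 8}, so each is used; only Q can be 3, hence Q = 3.
The 6 still-open variables together cover exactly {2, 4, 5, 6, 7, 8} — 6 values for 6 variables — and 4 appears only in R's list, so R = 4.
Among the 5 still-open variables, 2 fits only P (and all 5 values in {2, 5, 6, 7, 8} must be used), so P = 2.

P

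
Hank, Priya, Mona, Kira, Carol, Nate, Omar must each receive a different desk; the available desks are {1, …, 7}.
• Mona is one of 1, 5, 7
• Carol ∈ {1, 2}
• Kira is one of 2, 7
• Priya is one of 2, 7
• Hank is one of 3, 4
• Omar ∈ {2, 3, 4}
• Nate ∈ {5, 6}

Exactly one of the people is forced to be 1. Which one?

Carol

The 7 variables draw from only 7 values {1, 2, 3, 4, 5, 6, 7}, so each is used; only Nate can be 6, hence Nate = 6.
The 6 still-open variables together cover exactly {1, 2, 3, 4, 5, 7} — 6 values for 6 variables — and 5 appears only in Mona's list, so Mona = 5.
The 5 still-open variables together cover exactly {1, 2, 3, 4, 7} — 5 values for 5 variables — and 1 appears only in Carol's list, so Carol = 1.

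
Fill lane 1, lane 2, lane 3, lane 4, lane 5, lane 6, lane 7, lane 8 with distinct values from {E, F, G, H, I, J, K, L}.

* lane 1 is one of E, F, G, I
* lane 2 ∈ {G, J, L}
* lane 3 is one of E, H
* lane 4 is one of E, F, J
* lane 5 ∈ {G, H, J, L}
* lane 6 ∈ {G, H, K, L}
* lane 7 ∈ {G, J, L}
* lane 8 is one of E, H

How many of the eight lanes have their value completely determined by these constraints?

The 8 variables together cover exactly {E, F, G, H, I, J, K, L} — 8 values for 8 variables — and I appears only in lane 1's list, so lane 1 = I.
The 7 still-open variables draw from only 7 values {E, F, G, H, J, K, L}, so each is used; only lane 4 can be F, hence lane 4 = F.
The 6 still-open variables together cover exactly {E, G, H, J, K, L} — 6 values for 6 variables — and K appears only in lane 6's list, so lane 6 = K.
The 2 variables lane 3 and lane 8 are confined to {E, H}, which locks those values in; drop them from lane 5.
Determined: lane 1=I, lane 4=F, lane 6=K. The other lanes each still have more than one consistent value. That makes 3.

3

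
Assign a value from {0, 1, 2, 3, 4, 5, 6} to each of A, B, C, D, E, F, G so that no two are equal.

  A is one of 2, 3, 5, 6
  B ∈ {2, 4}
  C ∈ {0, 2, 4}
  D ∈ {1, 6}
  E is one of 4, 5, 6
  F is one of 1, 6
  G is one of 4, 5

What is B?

2

The 7 variables draw from only 7 values {0, 1, 2, 3, 4, 5, 6}, so each is used; only C can be 0, hence C = 0.
The 6 still-open variables together cover exactly {1, 2, 3, 4, 5, 6} — 6 values for 6 variables — and 3 appears only in A's list, so A = 3.
The 5 still-open variables draw from only 5 values {1, 2, 4, 5, 6}, so each is used; only B can be 2, hence B = 2.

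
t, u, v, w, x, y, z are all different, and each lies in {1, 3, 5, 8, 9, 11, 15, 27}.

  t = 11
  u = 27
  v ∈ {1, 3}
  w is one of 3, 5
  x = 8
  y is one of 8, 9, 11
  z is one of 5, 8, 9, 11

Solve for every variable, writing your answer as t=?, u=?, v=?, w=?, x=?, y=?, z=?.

t's domain is down to {11}, so t = 11. So y, z can't be 11.
u must be 27 (only option left).
x's domain is down to {8}, so x = 8. So y, z can't be 8.
y has just one choice, so y = 9. Strike 9 from z.
That leaves z = 5. Strike 5 from w.
w's domain is down to {3}, so w = 3. Remove 3 from v.
That leaves v = 1.

t=11, u=27, v=1, w=3, x=8, y=9, z=5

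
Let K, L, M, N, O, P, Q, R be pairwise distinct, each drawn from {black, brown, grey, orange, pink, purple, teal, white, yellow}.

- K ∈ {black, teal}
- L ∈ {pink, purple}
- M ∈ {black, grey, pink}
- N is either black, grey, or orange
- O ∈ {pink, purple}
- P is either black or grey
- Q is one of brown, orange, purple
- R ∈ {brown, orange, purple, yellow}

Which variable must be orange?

The 8 variables together cover exactly {black, brown, grey, orange, pink, purple, teal, yellow} — 8 values for 8 variables — and teal appears only in K's list, so K = teal.
Among the 7 still-open variables, yellow fits only R (and all 7 values in {black, brown, grey, orange, pink, purple, yellow} must be used), so R = yellow.
The 6 still-open variables draw from only 6 values {black, brown, grey, orange, pink, purple}, so each is used; only Q can be brown, hence Q = brown.
Among the 5 still-open variables, orange fits only N (and all 5 values in {black, grey, orange, pink, purple} must be used), so N = orange.

N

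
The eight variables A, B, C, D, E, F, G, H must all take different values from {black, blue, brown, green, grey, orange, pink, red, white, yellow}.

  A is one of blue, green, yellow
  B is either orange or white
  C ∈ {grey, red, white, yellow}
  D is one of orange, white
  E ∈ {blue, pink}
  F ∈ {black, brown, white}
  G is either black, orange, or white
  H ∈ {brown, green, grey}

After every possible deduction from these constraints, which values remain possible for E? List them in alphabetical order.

B and D between them cover only {orange, white} — a naked pair. Remove those values from C, F, G.
That leaves G = black. Strike black from F.
F's domain is down to {brown}, so F = brown. Eliminate brown elsewhere: H.
No further eliminations apply; E can still be any of blue, pink.

blue, pink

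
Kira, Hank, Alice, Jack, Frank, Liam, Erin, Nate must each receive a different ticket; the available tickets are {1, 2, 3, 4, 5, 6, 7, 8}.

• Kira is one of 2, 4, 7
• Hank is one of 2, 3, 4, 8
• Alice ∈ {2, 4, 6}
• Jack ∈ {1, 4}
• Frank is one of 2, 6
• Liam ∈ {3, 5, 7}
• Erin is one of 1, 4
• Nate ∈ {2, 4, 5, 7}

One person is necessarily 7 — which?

Kira

The 8 variables draw from only 8 values {1, 2, 3, 4, 5, 6, 7, 8}, so each is used; only Hank can be 8, hence Hank = 8.
The 7 still-open variables together cover exactly {1, 2, 3, 4, 5, 6, 7} — 7 values for 7 variables — and 3 appears only in Liam's list, so Liam = 3.
The 6 still-open variables draw from only 6 values {1, 2, 4, 5, 6, 7}, so each is used; only Nate can be 5, hence Nate = 5.
Among the 5 still-open variables, 7 fits only Kira (and all 5 values in {1, 2, 4, 6, 7} must be used), so Kira = 7.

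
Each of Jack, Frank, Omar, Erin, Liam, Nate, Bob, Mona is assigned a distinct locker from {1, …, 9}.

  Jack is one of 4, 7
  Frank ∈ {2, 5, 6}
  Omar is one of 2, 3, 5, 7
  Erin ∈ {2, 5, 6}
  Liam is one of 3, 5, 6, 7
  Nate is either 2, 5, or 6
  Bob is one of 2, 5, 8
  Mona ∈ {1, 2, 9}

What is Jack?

4

The 3 variables Frank, Erin, Nate are confined to {2, 5, 6}, which locks those values in; drop them from Omar, Liam, Bob, Mona.
Bob's domain is down to {8}, so Bob = 8.
Omar and Liam between them cover only {3, 7} — a naked pair. Remove those values from Jack.
So Jack = 4.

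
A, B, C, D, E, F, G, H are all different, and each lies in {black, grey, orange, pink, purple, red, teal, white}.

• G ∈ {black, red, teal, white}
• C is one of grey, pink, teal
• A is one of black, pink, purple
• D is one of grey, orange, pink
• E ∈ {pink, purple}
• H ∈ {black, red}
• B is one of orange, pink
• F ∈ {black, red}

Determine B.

orange

Among the 8 variables, white fits only G (and all 8 values in {black, grey, orange, pink, purple, red, teal, white} must be used), so G = white.
The 7 still-open variables together cover exactly {black, grey, orange, pink, purple, red, teal} — 7 values for 7 variables — and teal appears only in C's list, so C = teal.
Among the 6 still-open variables, grey fits only D (and all 6 values in {black, grey, orange, pink, purple, red} must be used), so D = grey.
The 5 still-open variables draw from only 5 values {black, orange, pink, purple, red}, so each is used; only B can be orange, hence B = orange.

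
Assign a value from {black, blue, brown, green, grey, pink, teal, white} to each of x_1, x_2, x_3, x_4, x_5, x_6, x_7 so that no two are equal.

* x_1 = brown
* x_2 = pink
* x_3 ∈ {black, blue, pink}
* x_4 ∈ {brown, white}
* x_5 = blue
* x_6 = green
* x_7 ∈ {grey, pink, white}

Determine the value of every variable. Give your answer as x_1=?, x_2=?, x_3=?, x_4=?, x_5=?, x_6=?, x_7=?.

x_1=brown, x_2=pink, x_3=black, x_4=white, x_5=blue, x_6=green, x_7=grey

x_1's domain is down to {brown}, so x_1 = brown. So x_4 can't be brown.
x_2 has just one choice, so x_2 = pink. Eliminate pink elsewhere: x_3, x_7.
x_4 has just one choice, so x_4 = white. Remove white from x_7.
x_5 has just one choice, so x_5 = blue. Remove blue from x_3.
x_6's domain is down to {green}, so x_6 = green.
That leaves x_7 = grey.
x_3's domain is down to {black}, so x_3 = black.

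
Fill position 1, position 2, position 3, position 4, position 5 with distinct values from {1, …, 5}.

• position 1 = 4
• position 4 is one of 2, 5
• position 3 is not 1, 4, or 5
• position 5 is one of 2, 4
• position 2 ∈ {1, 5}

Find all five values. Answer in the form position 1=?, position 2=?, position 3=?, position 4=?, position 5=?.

position 1=4, position 2=1, position 3=3, position 4=5, position 5=2

position 1's domain is down to {4}, so position 1 = 4. So position 5 can't be 4.
position 5 must be 2 (only option left). Strike 2 from position 3, position 4.
That leaves position 3 = 3.
position 4 has just one choice, so position 4 = 5. So position 2 can't be 5.
position 2 must be 1 (only option left).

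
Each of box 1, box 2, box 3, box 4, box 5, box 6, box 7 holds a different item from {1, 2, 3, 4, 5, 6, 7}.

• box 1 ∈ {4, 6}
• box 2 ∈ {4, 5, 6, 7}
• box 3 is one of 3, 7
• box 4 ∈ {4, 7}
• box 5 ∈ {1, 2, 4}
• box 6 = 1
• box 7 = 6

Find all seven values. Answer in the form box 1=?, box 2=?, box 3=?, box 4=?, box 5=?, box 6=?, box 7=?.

box 1=4, box 2=5, box 3=3, box 4=7, box 5=2, box 6=1, box 7=6

box 6 must be 1 (only option left). Eliminate 1 elsewhere: box 5.
box 7 must be 6 (only option left). Remove 6 from box 1, box 2.
box 1 must be 4 (only option left). Strike 4 from box 2, box 4, box 5.
box 4 must be 7 (only option left). Remove 7 from box 2, box 3.
box 5's domain is down to {2}, so box 5 = 2.
box 2 must be 5 (only option left).
box 3 must be 3 (only option left).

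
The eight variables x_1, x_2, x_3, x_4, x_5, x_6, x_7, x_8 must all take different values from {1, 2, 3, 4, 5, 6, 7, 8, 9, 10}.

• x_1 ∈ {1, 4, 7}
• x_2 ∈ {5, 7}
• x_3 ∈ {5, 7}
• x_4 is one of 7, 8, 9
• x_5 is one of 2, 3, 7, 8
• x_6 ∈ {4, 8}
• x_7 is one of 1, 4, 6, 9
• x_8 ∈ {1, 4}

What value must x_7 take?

x_2 and x_3 share exactly the 2 values {5, 7}; by pigeonhole those values go to them, so strike 5, 7 from x_1, x_4, x_5.
The 2 variables x_1 and x_8 are confined to {1, 4}, which locks those values in; drop them from x_6, x_7.
That leaves x_6 = 8. Eliminate 8 elsewhere: x_4, x_5.
x_4 has just one choice, so x_4 = 9. Strike 9 from x_7.
So x_7 = 6.

6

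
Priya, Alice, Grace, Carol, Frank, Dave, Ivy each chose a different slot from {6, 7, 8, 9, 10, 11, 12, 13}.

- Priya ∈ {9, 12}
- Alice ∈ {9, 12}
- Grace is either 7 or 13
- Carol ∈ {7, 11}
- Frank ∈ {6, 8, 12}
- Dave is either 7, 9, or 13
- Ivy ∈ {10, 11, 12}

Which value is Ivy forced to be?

Priya and Alice share exactly the 2 values {9, 12}; by pigeonhole those values go to them, so strike 9, 12 from Frank, Dave, Ivy.
Grace and Dave share exactly the 2 values {7, 13}; by pigeonhole those values go to them, so strike 7, 13 from Carol.
Carol's domain is down to {11}, so Carol = 11. Strike 11 from Ivy.
So Ivy = 10.

10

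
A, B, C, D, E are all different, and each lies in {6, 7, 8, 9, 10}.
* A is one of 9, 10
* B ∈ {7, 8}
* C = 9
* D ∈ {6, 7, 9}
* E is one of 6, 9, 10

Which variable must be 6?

E

C has just one choice, so C = 9. Eliminate 9 elsewhere: A, D, E.
A's domain is down to {10}, so A = 10. Eliminate 10 elsewhere: E.
So 6 goes to E.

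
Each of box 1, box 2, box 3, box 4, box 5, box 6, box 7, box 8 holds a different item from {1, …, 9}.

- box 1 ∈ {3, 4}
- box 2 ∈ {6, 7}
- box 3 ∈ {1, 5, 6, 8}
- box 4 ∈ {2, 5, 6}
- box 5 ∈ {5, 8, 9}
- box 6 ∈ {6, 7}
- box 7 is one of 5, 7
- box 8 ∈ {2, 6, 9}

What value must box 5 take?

box 2 and box 6 share exactly the 2 values {6, 7}; by pigeonhole those values go to them, so strike 6, 7 from box 3, box 4, box 7, box 8.
box 7's domain is down to {5}, so box 7 = 5. Eliminate 5 elsewhere: box 3, box 4, box 5.
box 4's domain is down to {2}, so box 4 = 2. Strike 2 from box 8.
That leaves box 8 = 9. Strike 9 from box 5.
So box 5 = 8.

8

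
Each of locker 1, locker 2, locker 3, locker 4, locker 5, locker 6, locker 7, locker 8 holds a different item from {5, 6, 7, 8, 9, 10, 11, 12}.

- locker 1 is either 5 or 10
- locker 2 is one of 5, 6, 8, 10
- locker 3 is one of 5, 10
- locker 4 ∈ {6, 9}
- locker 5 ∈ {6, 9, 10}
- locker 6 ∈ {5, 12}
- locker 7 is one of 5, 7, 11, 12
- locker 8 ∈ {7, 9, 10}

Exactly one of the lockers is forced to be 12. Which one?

locker 6

The 8 variables together cover exactly {5, 6, 7, 8, 9, 10, 11, 12} — 8 values for 8 variables — and 8 appears only in locker 2's list, so locker 2 = 8.
The 7 still-open variables draw from only 7 values {5, 6, 7, 9, 10, 11, 12}, so each is used; only locker 7 can be 11, hence locker 7 = 11.
The 6 still-open variables together cover exactly {5, 6, 7, 9, 10, 12} — 6 values for 6 variables — and 7 appears only in locker 8's list, so locker 8 = 7.
The 5 still-open variables draw from only 5 values {5, 6, 9, 10, 12}, so each is used; only locker 6 can be 12, hence locker 6 = 12.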